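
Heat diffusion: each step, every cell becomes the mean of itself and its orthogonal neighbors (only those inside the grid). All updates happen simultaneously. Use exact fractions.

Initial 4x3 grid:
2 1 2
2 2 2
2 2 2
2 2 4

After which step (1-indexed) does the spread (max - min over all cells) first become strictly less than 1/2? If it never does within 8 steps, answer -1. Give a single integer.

Answer: 4

Derivation:
Step 1: max=8/3, min=5/3, spread=1
Step 2: max=23/9, min=413/240, spread=601/720
Step 3: max=257/108, min=3883/2160, spread=419/720
Step 4: max=149533/64800, min=237761/129600, spread=4087/8640
  -> spread < 1/2 first at step 4
Step 5: max=8730737/3888000, min=14506819/7776000, spread=65659/172800
Step 6: max=514321303/233280000, min=884139881/466560000, spread=1926703/6220800
Step 7: max=30405622277/13996800000, min=53769027979/27993600000, spread=93896221/373248000
Step 8: max=1803812349943/839808000000, min=3262121601761/1679616000000, spread=61422773/298598400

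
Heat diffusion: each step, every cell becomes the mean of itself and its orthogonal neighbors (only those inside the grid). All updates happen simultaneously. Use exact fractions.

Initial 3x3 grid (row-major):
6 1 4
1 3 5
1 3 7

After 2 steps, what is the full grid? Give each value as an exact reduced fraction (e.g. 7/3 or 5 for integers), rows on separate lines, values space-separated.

Answer: 107/36 121/40 139/36
581/240 171/50 941/240
95/36 383/120 53/12

Derivation:
After step 1:
  8/3 7/2 10/3
  11/4 13/5 19/4
  5/3 7/2 5
After step 2:
  107/36 121/40 139/36
  581/240 171/50 941/240
  95/36 383/120 53/12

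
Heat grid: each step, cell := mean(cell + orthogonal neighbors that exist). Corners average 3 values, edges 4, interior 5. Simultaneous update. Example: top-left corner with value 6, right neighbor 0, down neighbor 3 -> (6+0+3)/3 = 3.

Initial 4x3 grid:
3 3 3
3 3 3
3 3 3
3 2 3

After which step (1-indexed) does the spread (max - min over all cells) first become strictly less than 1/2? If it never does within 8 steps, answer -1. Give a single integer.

Answer: 1

Derivation:
Step 1: max=3, min=8/3, spread=1/3
  -> spread < 1/2 first at step 1
Step 2: max=3, min=653/240, spread=67/240
Step 3: max=3, min=6043/2160, spread=437/2160
Step 4: max=2991/1000, min=2434469/864000, spread=29951/172800
Step 5: max=10046/3375, min=22112179/7776000, spread=206761/1555200
Step 6: max=16034329/5400000, min=8875004429/3110400000, spread=14430763/124416000
Step 7: max=1278347273/432000000, min=534764258311/186624000000, spread=139854109/1492992000
Step 8: max=114788771023/38880000000, min=32169848109749/11197440000000, spread=7114543559/89579520000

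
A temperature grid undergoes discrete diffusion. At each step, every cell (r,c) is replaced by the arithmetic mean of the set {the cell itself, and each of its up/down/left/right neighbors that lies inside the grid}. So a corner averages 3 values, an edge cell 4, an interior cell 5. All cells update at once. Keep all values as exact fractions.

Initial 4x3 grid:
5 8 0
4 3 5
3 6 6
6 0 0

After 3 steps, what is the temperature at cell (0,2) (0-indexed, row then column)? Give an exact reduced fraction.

Answer: 9407/2160

Derivation:
Step 1: cell (0,2) = 13/3
Step 2: cell (0,2) = 71/18
Step 3: cell (0,2) = 9407/2160
Full grid after step 3:
  5081/1080 323/75 9407/2160
  15389/3600 8853/2000 28103/7200
  409/100 7273/2000 8941/2400
  1231/360 2059/600 2237/720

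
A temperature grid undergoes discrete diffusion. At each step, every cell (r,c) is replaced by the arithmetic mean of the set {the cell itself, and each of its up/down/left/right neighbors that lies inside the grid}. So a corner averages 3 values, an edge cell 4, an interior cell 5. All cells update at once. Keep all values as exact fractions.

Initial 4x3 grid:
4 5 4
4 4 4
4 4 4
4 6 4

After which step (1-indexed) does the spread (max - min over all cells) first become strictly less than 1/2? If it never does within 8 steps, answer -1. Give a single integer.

Answer: 2

Derivation:
Step 1: max=14/3, min=4, spread=2/3
Step 2: max=547/120, min=62/15, spread=17/40
  -> spread < 1/2 first at step 2
Step 3: max=4757/1080, min=25123/6000, spread=11743/54000
Step 4: max=1889419/432000, min=3629083/864000, spread=29951/172800
Step 5: max=112404041/25920000, min=32683853/7776000, spread=10373593/77760000
Step 6: max=6724708819/1555200000, min=13088648563/3110400000, spread=14430763/124416000
Step 7: max=402168730721/93312000000, min=786855697817/186624000000, spread=139854109/1492992000
Step 8: max=24083928862939/5598720000000, min=47278539781003/11197440000000, spread=7114543559/89579520000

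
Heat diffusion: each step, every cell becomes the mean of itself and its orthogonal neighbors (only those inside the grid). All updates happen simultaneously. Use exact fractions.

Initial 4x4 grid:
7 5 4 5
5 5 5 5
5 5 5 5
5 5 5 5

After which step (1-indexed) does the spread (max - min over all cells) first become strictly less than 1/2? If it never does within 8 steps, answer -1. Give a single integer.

Answer: 3

Derivation:
Step 1: max=17/3, min=14/3, spread=1
Step 2: max=197/36, min=173/36, spread=2/3
Step 3: max=1147/216, min=2617/540, spread=167/360
  -> spread < 1/2 first at step 3
Step 4: max=169709/32400, min=79267/16200, spread=149/432
Step 5: max=5038883/972000, min=2393281/486000, spread=84107/324000
Step 6: max=150167243/29160000, min=36075167/7290000, spread=78221/388800
Step 7: max=896490811/174960000, min=1809532003/364500000, spread=697886239/4374000000
Step 8: max=133983043559/26244000000, min=217667321581/43740000000, spread=4228313263/32805000000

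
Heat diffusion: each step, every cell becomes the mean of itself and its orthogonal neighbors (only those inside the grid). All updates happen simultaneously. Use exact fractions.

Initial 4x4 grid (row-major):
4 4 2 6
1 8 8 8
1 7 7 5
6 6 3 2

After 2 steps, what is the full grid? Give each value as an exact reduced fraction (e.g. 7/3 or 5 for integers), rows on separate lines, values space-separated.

Answer: 11/3 181/40 643/120 205/36
317/80 26/5 599/100 1451/240
1043/240 533/100 142/25 259/48
163/36 151/30 29/6 40/9

Derivation:
After step 1:
  3 9/2 5 16/3
  7/2 28/5 33/5 27/4
  15/4 29/5 6 11/2
  13/3 11/2 9/2 10/3
After step 2:
  11/3 181/40 643/120 205/36
  317/80 26/5 599/100 1451/240
  1043/240 533/100 142/25 259/48
  163/36 151/30 29/6 40/9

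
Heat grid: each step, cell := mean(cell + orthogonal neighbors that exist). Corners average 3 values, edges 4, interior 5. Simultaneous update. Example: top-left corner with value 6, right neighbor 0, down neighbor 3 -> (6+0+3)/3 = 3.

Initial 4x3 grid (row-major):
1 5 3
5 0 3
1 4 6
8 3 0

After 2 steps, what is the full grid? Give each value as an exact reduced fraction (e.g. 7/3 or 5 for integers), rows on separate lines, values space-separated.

After step 1:
  11/3 9/4 11/3
  7/4 17/5 3
  9/2 14/5 13/4
  4 15/4 3
After step 2:
  23/9 779/240 107/36
  799/240 66/25 799/240
  261/80 177/50 241/80
  49/12 271/80 10/3

Answer: 23/9 779/240 107/36
799/240 66/25 799/240
261/80 177/50 241/80
49/12 271/80 10/3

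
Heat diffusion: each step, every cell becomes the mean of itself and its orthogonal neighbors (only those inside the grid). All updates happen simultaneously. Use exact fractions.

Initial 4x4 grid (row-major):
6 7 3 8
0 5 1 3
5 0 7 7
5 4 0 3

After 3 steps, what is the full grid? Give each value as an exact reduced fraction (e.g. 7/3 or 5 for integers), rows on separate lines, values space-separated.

After step 1:
  13/3 21/4 19/4 14/3
  4 13/5 19/5 19/4
  5/2 21/5 3 5
  14/3 9/4 7/2 10/3
After step 2:
  163/36 127/30 277/60 85/18
  403/120 397/100 189/50 1093/240
  461/120 291/100 39/10 193/48
  113/36 877/240 145/48 71/18
After step 3:
  4363/1080 15613/3600 15617/3600 10003/2160
  883/225 10951/3000 4997/1200 30739/7200
  2981/900 21931/6000 10579/3000 5911/1440
  7657/2160 22903/7200 5227/1440 791/216

Answer: 4363/1080 15613/3600 15617/3600 10003/2160
883/225 10951/3000 4997/1200 30739/7200
2981/900 21931/6000 10579/3000 5911/1440
7657/2160 22903/7200 5227/1440 791/216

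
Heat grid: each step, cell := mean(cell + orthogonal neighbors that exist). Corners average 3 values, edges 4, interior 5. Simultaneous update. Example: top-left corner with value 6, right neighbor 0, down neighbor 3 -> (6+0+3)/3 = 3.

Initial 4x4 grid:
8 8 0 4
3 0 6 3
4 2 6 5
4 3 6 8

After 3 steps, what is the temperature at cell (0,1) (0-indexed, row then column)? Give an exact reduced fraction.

Answer: 14689/3600

Derivation:
Step 1: cell (0,1) = 4
Step 2: cell (0,1) = 559/120
Step 3: cell (0,1) = 14689/3600
Full grid after step 3:
  4909/1080 14689/3600 14449/3600 797/216
  7157/1800 12223/3000 11647/3000 7697/1800
  6757/1800 11507/3000 13747/3000 1753/360
  793/216 14909/3600 3521/720 1181/216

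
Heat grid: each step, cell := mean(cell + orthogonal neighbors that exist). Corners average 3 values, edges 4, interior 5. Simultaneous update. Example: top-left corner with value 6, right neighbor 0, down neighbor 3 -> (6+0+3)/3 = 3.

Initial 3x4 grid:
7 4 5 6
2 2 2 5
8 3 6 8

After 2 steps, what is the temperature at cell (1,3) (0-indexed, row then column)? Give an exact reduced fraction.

Answer: 251/48

Derivation:
Step 1: cell (1,3) = 21/4
Step 2: cell (1,3) = 251/48
Full grid after step 2:
  163/36 941/240 217/48 89/18
  961/240 103/25 417/100 251/48
  83/18 493/120 119/24 49/9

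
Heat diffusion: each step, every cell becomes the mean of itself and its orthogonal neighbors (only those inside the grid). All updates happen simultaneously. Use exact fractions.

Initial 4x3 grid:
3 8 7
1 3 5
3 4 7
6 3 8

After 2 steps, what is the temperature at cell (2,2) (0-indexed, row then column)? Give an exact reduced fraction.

Answer: 43/8

Derivation:
Step 1: cell (2,2) = 6
Step 2: cell (2,2) = 43/8
Full grid after step 2:
  47/12 1207/240 209/36
  71/20 429/100 671/120
  7/2 459/100 43/8
  17/4 77/16 23/4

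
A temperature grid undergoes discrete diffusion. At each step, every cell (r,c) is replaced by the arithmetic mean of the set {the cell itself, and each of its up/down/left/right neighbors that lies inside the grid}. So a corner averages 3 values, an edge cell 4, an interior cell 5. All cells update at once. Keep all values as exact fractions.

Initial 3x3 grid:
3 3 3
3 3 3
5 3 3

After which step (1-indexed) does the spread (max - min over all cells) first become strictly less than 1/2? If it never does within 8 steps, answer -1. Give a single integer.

Answer: 3

Derivation:
Step 1: max=11/3, min=3, spread=2/3
Step 2: max=32/9, min=3, spread=5/9
Step 3: max=365/108, min=3, spread=41/108
  -> spread < 1/2 first at step 3
Step 4: max=21571/6480, min=551/180, spread=347/1296
Step 5: max=1273337/388800, min=5557/1800, spread=2921/15552
Step 6: max=75812539/23328000, min=673483/216000, spread=24611/186624
Step 7: max=4517762033/1399680000, min=15236741/4860000, spread=207329/2239488
Step 8: max=269972352451/83980800000, min=816401599/259200000, spread=1746635/26873856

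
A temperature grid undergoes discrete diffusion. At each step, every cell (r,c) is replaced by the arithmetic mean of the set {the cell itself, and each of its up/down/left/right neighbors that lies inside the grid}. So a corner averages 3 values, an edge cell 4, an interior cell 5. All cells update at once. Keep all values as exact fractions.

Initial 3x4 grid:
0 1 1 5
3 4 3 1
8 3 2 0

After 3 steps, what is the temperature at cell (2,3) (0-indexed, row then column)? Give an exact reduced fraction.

Answer: 727/360

Derivation:
Step 1: cell (2,3) = 1
Step 2: cell (2,3) = 7/4
Step 3: cell (2,3) = 727/360
Full grid after step 3:
  5303/2160 1667/720 799/360 4637/2160
  2989/960 277/100 1403/600 6053/2880
  971/270 4649/1440 1187/480 727/360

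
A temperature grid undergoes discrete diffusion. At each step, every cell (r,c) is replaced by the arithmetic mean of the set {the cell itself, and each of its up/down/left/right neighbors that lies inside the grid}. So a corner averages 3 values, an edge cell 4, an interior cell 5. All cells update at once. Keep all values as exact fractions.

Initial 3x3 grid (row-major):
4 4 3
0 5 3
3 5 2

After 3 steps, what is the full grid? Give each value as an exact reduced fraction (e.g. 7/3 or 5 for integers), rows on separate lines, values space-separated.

Answer: 1711/540 679/200 7349/2160
11497/3600 819/250 49613/14400
6739/2160 16021/4800 1811/540

Derivation:
After step 1:
  8/3 4 10/3
  3 17/5 13/4
  8/3 15/4 10/3
After step 2:
  29/9 67/20 127/36
  44/15 87/25 799/240
  113/36 263/80 31/9
After step 3:
  1711/540 679/200 7349/2160
  11497/3600 819/250 49613/14400
  6739/2160 16021/4800 1811/540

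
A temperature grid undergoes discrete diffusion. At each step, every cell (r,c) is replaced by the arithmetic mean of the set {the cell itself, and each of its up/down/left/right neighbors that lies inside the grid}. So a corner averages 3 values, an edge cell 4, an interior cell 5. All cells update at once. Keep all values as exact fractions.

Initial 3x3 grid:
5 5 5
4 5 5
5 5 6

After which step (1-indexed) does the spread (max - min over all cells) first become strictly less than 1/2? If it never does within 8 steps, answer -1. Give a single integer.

Answer: 3

Derivation:
Step 1: max=16/3, min=14/3, spread=2/3
Step 2: max=95/18, min=1133/240, spread=401/720
Step 3: max=5539/1080, min=10363/2160, spread=143/432
  -> spread < 1/2 first at step 3
Step 4: max=330323/64800, min=630521/129600, spread=1205/5184
Step 5: max=19629031/3888000, min=37989187/7776000, spread=10151/62208
Step 6: max=1173193007/233280000, min=2292937889/466560000, spread=85517/746496
Step 7: max=70112795179/13996800000, min=137974243483/27993600000, spread=720431/8957952
Step 8: max=4197657044363/839808000000, min=8300482510601/1679616000000, spread=6069221/107495424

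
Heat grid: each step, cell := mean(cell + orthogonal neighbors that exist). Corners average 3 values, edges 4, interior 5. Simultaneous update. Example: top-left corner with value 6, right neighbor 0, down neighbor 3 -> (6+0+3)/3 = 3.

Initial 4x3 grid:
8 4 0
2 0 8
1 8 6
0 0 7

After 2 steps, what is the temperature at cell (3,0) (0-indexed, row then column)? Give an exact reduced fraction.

Step 1: cell (3,0) = 1/3
Step 2: cell (3,0) = 41/18
Full grid after step 2:
  125/36 241/60 7/2
  437/120 333/100 383/80
  53/24 423/100 217/48
  41/18 137/48 46/9

Answer: 41/18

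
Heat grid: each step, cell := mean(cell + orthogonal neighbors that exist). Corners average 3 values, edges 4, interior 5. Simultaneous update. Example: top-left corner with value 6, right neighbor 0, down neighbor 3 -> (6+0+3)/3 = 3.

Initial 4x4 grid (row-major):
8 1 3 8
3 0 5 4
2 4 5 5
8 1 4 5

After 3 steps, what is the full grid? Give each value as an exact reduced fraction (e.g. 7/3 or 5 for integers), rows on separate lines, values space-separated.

Answer: 2497/720 8233/2400 9817/2400 1619/360
3979/1200 7043/2000 3871/1000 11117/2400
13133/3600 10343/3000 24799/6000 31879/7200
3947/1080 6979/1800 7201/1800 9781/2160

Derivation:
After step 1:
  4 3 17/4 5
  13/4 13/5 17/5 11/2
  17/4 12/5 23/5 19/4
  11/3 17/4 15/4 14/3
After step 2:
  41/12 277/80 313/80 59/12
  141/40 293/100 407/100 373/80
  407/120 181/50 189/50 1171/240
  73/18 211/60 259/60 79/18
After step 3:
  2497/720 8233/2400 9817/2400 1619/360
  3979/1200 7043/2000 3871/1000 11117/2400
  13133/3600 10343/3000 24799/6000 31879/7200
  3947/1080 6979/1800 7201/1800 9781/2160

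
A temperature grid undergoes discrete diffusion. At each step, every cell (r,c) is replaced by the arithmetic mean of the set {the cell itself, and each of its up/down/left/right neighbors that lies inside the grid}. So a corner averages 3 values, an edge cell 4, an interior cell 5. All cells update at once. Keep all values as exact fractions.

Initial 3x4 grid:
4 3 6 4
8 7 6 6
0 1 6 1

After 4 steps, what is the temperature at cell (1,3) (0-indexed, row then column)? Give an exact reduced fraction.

Answer: 4112431/864000

Derivation:
Step 1: cell (1,3) = 17/4
Step 2: cell (1,3) = 1207/240
Step 3: cell (1,3) = 66869/14400
Step 4: cell (1,3) = 4112431/864000
Full grid after step 4:
  205613/43200 115651/24000 1073279/216000 632029/129600
  1281067/288000 555163/120000 1673039/360000 4112431/864000
  60821/14400 152539/36000 479827/108000 576679/129600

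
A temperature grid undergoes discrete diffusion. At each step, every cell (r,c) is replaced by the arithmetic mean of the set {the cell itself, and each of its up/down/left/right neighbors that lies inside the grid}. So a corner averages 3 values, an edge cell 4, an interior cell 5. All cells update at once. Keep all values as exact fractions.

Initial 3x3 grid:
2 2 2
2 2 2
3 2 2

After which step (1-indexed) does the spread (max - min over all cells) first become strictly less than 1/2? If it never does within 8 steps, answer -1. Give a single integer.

Step 1: max=7/3, min=2, spread=1/3
  -> spread < 1/2 first at step 1
Step 2: max=41/18, min=2, spread=5/18
Step 3: max=473/216, min=2, spread=41/216
Step 4: max=28051/12960, min=731/360, spread=347/2592
Step 5: max=1662137/777600, min=7357/3600, spread=2921/31104
Step 6: max=99140539/46656000, min=889483/432000, spread=24611/373248
Step 7: max=5917442033/2799360000, min=20096741/9720000, spread=207329/4478976
Step 8: max=353953152451/167961600000, min=1075601599/518400000, spread=1746635/53747712

Answer: 1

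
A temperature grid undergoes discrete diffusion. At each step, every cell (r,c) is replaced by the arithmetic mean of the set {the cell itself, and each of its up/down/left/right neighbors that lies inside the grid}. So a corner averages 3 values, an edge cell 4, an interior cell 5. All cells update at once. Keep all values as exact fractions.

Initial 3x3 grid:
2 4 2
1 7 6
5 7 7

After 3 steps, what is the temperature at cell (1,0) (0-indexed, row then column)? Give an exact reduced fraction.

Step 1: cell (1,0) = 15/4
Step 2: cell (1,0) = 185/48
Step 3: cell (1,0) = 12163/2880
Full grid after step 3:
  785/216 11783/2880 647/144
  12163/2880 2813/600 7499/1440
  2065/432 2593/480 617/108

Answer: 12163/2880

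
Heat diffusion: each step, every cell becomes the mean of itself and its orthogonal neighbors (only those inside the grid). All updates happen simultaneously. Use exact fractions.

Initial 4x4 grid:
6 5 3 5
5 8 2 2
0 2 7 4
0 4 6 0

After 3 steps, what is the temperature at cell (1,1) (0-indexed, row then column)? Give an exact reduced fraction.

Step 1: cell (1,1) = 22/5
Step 2: cell (1,1) = 93/20
Step 3: cell (1,1) = 25157/6000
Full grid after step 3:
  10079/2160 6781/1440 5917/1440 8099/2160
  761/180 25157/6000 24617/6000 653/180
  709/225 22109/6000 22529/6000 829/225
  5927/2160 22373/7200 26213/7200 7787/2160

Answer: 25157/6000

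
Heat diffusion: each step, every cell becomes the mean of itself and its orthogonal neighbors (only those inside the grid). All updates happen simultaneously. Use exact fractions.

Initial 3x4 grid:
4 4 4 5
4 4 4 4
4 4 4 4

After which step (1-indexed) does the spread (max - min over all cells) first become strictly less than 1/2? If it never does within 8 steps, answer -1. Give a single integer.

Step 1: max=13/3, min=4, spread=1/3
  -> spread < 1/2 first at step 1
Step 2: max=77/18, min=4, spread=5/18
Step 3: max=905/216, min=4, spread=41/216
Step 4: max=107897/25920, min=4, spread=4217/25920
Step 5: max=6429949/1555200, min=28879/7200, spread=38417/311040
Step 6: max=384448211/93312000, min=578597/144000, spread=1903471/18662400
Step 7: max=22995869089/5598720000, min=17395759/4320000, spread=18038617/223948800
Step 8: max=1376960982851/335923200000, min=1568126759/388800000, spread=883978523/13436928000

Answer: 1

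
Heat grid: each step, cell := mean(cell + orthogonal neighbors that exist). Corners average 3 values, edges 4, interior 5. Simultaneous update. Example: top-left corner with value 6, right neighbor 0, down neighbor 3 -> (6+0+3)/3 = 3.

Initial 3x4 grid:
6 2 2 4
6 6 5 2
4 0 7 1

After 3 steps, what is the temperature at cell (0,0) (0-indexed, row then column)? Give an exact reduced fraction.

Answer: 9343/2160

Derivation:
Step 1: cell (0,0) = 14/3
Step 2: cell (0,0) = 85/18
Step 3: cell (0,0) = 9343/2160
Full grid after step 3:
  9343/2160 29917/7200 25237/7200 7129/2160
  10679/2400 7937/2000 7467/2000 3917/1200
  1111/270 3649/900 12781/3600 3727/1080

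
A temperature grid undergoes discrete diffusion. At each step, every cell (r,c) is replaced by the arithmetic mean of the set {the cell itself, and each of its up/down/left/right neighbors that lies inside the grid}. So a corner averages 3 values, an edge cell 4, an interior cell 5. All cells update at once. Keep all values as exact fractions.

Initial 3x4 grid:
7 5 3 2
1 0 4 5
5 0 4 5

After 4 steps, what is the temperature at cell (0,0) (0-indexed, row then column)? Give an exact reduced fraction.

Step 1: cell (0,0) = 13/3
Step 2: cell (0,0) = 34/9
Step 3: cell (0,0) = 725/216
Step 4: cell (0,0) = 421189/129600
Full grid after step 4:
  421189/129600 707069/216000 741989/216000 230537/64800
  2572991/864000 1112599/360000 198679/60000 4022/1125
  120713/43200 721/250 87983/27000 114131/32400

Answer: 421189/129600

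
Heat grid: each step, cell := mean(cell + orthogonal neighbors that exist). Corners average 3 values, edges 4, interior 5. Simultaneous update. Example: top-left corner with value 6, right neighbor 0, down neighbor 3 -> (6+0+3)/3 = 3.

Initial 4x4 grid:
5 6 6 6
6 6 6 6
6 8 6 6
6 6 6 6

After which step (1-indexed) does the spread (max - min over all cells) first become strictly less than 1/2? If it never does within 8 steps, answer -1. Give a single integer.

Step 1: max=13/2, min=17/3, spread=5/6
Step 2: max=161/25, min=103/18, spread=323/450
Step 3: max=7567/1200, min=42613/7200, spread=2789/7200
  -> spread < 1/2 first at step 3
Step 4: max=135359/21600, min=12044/2025, spread=20669/64800
Step 5: max=6726919/1080000, min=7777793/1296000, spread=1472549/6480000
Step 6: max=120782963/19440000, min=8785549/1458000, spread=10926929/58320000
Step 7: max=3610340693/583200000, min=35235852493/5832000000, spread=867554437/5832000000
Step 8: max=108098897459/17496000000, min=352969048063/58320000000, spread=22081830401/174960000000

Answer: 3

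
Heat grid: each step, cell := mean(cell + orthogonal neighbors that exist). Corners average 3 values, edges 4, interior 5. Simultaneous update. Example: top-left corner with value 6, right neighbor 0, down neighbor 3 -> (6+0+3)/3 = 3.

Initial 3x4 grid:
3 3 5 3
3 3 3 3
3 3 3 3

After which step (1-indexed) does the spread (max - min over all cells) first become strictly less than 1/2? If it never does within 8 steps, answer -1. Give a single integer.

Answer: 3

Derivation:
Step 1: max=11/3, min=3, spread=2/3
Step 2: max=211/60, min=3, spread=31/60
Step 3: max=1831/540, min=3, spread=211/540
  -> spread < 1/2 first at step 3
Step 4: max=178897/54000, min=2747/900, spread=14077/54000
Step 5: max=1598407/486000, min=165683/54000, spread=5363/24300
Step 6: max=47480809/14580000, min=92869/30000, spread=93859/583200
Step 7: max=2834674481/874800000, min=151136467/48600000, spread=4568723/34992000
Step 8: max=169244435629/52488000000, min=4555618889/1458000000, spread=8387449/83980800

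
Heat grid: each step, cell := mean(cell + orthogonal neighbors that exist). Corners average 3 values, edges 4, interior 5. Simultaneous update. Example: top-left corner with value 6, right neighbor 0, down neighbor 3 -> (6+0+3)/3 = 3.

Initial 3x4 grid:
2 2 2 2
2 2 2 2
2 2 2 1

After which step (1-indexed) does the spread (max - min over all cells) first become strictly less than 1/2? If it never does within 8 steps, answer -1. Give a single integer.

Step 1: max=2, min=5/3, spread=1/3
  -> spread < 1/2 first at step 1
Step 2: max=2, min=31/18, spread=5/18
Step 3: max=2, min=391/216, spread=41/216
Step 4: max=2, min=47623/25920, spread=4217/25920
Step 5: max=14321/7200, min=2901251/1555200, spread=38417/311040
Step 6: max=285403/144000, min=175423789/93312000, spread=1903471/18662400
Step 7: max=8524241/4320000, min=10596450911/5598720000, spread=18038617/223948800
Step 8: max=764673241/388800000, min=638578217149/335923200000, spread=883978523/13436928000

Answer: 1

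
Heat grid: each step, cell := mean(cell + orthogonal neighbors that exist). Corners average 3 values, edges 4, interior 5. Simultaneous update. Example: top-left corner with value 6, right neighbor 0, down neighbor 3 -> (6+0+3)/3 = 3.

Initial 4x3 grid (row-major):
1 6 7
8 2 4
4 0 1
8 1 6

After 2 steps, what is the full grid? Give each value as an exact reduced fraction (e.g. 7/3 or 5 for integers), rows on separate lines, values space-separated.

After step 1:
  5 4 17/3
  15/4 4 7/2
  5 8/5 11/4
  13/3 15/4 8/3
After step 2:
  17/4 14/3 79/18
  71/16 337/100 191/48
  881/240 171/50 631/240
  157/36 247/80 55/18

Answer: 17/4 14/3 79/18
71/16 337/100 191/48
881/240 171/50 631/240
157/36 247/80 55/18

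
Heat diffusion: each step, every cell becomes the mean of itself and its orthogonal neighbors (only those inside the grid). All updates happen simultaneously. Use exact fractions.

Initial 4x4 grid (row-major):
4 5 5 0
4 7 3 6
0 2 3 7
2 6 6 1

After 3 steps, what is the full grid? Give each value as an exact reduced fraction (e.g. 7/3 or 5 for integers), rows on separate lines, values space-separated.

After step 1:
  13/3 21/4 13/4 11/3
  15/4 21/5 24/5 4
  2 18/5 21/5 17/4
  8/3 4 4 14/3
After step 2:
  40/9 511/120 509/120 131/36
  857/240 108/25 409/100 1003/240
  721/240 18/5 417/100 1027/240
  26/9 107/30 253/60 155/36
After step 3:
  8837/2160 7769/1800 7303/1800 8683/2160
  27611/7200 23807/6000 25201/6000 29137/7200
  4703/1440 22393/6000 24427/6000 30481/7200
  6811/2160 2569/720 14633/3600 9217/2160

Answer: 8837/2160 7769/1800 7303/1800 8683/2160
27611/7200 23807/6000 25201/6000 29137/7200
4703/1440 22393/6000 24427/6000 30481/7200
6811/2160 2569/720 14633/3600 9217/2160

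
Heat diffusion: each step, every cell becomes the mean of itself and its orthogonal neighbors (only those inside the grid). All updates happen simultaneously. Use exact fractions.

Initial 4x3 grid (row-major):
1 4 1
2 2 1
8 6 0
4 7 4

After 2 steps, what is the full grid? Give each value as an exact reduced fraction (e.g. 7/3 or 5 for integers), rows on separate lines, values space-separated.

After step 1:
  7/3 2 2
  13/4 3 1
  5 23/5 11/4
  19/3 21/4 11/3
After step 2:
  91/36 7/3 5/3
  163/48 277/100 35/16
  1151/240 103/25 721/240
  199/36 397/80 35/9

Answer: 91/36 7/3 5/3
163/48 277/100 35/16
1151/240 103/25 721/240
199/36 397/80 35/9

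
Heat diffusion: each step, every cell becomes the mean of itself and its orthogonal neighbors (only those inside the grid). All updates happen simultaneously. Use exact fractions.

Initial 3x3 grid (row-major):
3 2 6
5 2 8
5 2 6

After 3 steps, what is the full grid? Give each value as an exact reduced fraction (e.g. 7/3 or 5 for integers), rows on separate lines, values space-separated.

Answer: 1997/540 57881/14400 9803/2160
54031/14400 8349/2000 33403/7200
157/40 60931/14400 10133/2160

Derivation:
After step 1:
  10/3 13/4 16/3
  15/4 19/5 11/2
  4 15/4 16/3
After step 2:
  31/9 943/240 169/36
  893/240 401/100 599/120
  23/6 1013/240 175/36
After step 3:
  1997/540 57881/14400 9803/2160
  54031/14400 8349/2000 33403/7200
  157/40 60931/14400 10133/2160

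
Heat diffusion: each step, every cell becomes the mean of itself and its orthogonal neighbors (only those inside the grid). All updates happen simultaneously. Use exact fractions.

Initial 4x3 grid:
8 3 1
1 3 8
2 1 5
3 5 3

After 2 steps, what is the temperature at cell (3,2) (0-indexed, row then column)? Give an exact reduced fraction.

Answer: 139/36

Derivation:
Step 1: cell (3,2) = 13/3
Step 2: cell (3,2) = 139/36
Full grid after step 2:
  15/4 299/80 4
  249/80 179/50 157/40
  707/240 77/25 481/120
  97/36 52/15 139/36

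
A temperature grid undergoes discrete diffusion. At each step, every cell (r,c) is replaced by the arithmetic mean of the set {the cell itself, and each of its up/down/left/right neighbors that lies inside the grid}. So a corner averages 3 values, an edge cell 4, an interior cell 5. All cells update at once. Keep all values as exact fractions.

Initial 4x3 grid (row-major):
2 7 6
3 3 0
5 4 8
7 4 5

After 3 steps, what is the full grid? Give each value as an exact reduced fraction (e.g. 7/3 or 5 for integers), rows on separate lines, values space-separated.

After step 1:
  4 9/2 13/3
  13/4 17/5 17/4
  19/4 24/5 17/4
  16/3 5 17/3
After step 2:
  47/12 487/120 157/36
  77/20 101/25 487/120
  68/15 111/25 569/120
  181/36 26/5 179/36
After step 3:
  473/120 29477/7200 1123/270
  817/200 3067/750 15481/3600
  8033/1800 4591/1000 16391/3600
  2657/540 491/100 5369/1080

Answer: 473/120 29477/7200 1123/270
817/200 3067/750 15481/3600
8033/1800 4591/1000 16391/3600
2657/540 491/100 5369/1080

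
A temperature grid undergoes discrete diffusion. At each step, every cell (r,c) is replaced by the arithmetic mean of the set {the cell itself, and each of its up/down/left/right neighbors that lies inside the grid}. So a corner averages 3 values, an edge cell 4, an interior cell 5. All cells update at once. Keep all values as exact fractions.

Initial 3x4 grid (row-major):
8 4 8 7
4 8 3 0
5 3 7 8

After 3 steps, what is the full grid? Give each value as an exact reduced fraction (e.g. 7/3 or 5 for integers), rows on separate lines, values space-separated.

Answer: 12059/2160 20833/3600 6361/1200 26/5
80077/14400 31313/6000 2659/500 11887/2400
3643/720 6361/1200 6011/1200 1817/360

Derivation:
After step 1:
  16/3 7 11/2 5
  25/4 22/5 26/5 9/2
  4 23/4 21/4 5
After step 2:
  223/36 667/120 227/40 5
  1199/240 143/25 497/100 197/40
  16/3 97/20 53/10 59/12
After step 3:
  12059/2160 20833/3600 6361/1200 26/5
  80077/14400 31313/6000 2659/500 11887/2400
  3643/720 6361/1200 6011/1200 1817/360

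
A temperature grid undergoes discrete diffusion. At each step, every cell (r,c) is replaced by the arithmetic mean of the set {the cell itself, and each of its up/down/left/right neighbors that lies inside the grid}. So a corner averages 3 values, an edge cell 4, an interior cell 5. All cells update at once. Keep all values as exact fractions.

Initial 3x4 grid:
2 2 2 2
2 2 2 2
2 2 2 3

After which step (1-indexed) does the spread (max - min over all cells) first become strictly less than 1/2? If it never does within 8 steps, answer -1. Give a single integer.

Answer: 1

Derivation:
Step 1: max=7/3, min=2, spread=1/3
  -> spread < 1/2 first at step 1
Step 2: max=41/18, min=2, spread=5/18
Step 3: max=473/216, min=2, spread=41/216
Step 4: max=56057/25920, min=2, spread=4217/25920
Step 5: max=3319549/1555200, min=14479/7200, spread=38417/311040
Step 6: max=197824211/93312000, min=290597/144000, spread=1903471/18662400
Step 7: max=11798429089/5598720000, min=8755759/4320000, spread=18038617/223948800
Step 8: max=705114582851/335923200000, min=790526759/388800000, spread=883978523/13436928000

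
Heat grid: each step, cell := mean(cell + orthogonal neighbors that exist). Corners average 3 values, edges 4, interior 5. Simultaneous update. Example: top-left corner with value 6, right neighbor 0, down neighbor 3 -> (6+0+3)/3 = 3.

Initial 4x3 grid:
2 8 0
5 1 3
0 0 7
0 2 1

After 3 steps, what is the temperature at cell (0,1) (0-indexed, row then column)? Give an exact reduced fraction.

Step 1: cell (0,1) = 11/4
Step 2: cell (0,1) = 889/240
Step 3: cell (0,1) = 45323/14400
Full grid after step 3:
  148/45 45323/14400 7129/2160
  6133/2400 8621/3000 10337/3600
  13159/7200 2097/1000 4571/1800
  73/54 8261/4800 961/432

Answer: 45323/14400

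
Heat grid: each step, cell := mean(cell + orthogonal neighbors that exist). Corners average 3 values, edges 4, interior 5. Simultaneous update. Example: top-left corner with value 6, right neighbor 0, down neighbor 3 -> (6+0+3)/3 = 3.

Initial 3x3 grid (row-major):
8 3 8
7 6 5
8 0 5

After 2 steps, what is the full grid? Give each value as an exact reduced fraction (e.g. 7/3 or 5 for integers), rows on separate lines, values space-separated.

Answer: 13/2 1307/240 211/36
449/80 569/100 283/60
17/3 1037/240 169/36

Derivation:
After step 1:
  6 25/4 16/3
  29/4 21/5 6
  5 19/4 10/3
After step 2:
  13/2 1307/240 211/36
  449/80 569/100 283/60
  17/3 1037/240 169/36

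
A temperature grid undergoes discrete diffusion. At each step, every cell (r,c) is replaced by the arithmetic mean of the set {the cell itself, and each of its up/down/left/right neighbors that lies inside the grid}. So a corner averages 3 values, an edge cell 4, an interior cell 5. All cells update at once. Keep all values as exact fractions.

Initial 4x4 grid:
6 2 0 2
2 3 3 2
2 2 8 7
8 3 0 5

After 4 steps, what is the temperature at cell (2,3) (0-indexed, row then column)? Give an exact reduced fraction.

Step 1: cell (2,3) = 11/2
Step 2: cell (2,3) = 17/4
Step 3: cell (2,3) = 2429/600
Step 4: cell (2,3) = 68057/18000
Full grid after step 4:
  192407/64800 301729/108000 296773/108000 89713/32400
  682163/216000 565601/180000 279601/90000 175529/54000
  151183/43200 156617/45000 44411/12000 68057/18000
  1171/324 162097/43200 280463/72000 29467/7200

Answer: 68057/18000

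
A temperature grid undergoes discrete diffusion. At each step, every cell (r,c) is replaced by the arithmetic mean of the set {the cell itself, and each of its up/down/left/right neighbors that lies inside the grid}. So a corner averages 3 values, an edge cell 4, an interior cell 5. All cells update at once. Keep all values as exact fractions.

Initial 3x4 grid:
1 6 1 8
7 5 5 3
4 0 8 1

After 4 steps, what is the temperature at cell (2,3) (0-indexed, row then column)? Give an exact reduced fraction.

Step 1: cell (2,3) = 4
Step 2: cell (2,3) = 47/12
Step 3: cell (2,3) = 727/180
Step 4: cell (2,3) = 35503/8640
Full grid after step 4:
  108601/25920 183527/43200 60961/14400 36823/8640
  723043/172800 59893/14400 20183/4800 240049/57600
  106441/25920 178127/43200 58861/14400 35503/8640

Answer: 35503/8640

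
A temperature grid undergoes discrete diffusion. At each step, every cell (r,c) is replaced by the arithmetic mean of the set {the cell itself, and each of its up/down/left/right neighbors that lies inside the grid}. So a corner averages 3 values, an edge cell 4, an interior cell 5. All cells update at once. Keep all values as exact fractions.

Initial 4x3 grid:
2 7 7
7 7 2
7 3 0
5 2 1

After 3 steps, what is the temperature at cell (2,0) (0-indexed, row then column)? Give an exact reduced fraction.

Step 1: cell (2,0) = 11/2
Step 2: cell (2,0) = 1183/240
Step 3: cell (2,0) = 1327/288
Full grid after step 3:
  2963/540 15079/2880 10397/2160
  7519/1440 2821/600 743/180
  1327/288 461/120 145/48
  553/135 9259/2880 1771/720

Answer: 1327/288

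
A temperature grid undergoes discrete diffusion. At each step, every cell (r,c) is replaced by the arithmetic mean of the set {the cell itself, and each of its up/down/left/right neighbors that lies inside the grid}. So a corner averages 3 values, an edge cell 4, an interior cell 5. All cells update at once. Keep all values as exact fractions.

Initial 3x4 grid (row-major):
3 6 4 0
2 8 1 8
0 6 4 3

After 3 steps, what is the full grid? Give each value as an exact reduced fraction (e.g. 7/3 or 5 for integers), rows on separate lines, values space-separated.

Answer: 8401/2160 15203/3600 4601/1200 47/12
56137/14400 23663/6000 2129/500 4531/1200
7801/2160 7339/1800 199/50 151/36

Derivation:
After step 1:
  11/3 21/4 11/4 4
  13/4 23/5 5 3
  8/3 9/2 7/2 5
After step 2:
  73/18 61/15 17/4 13/4
  851/240 113/25 377/100 17/4
  125/36 229/60 9/2 23/6
After step 3:
  8401/2160 15203/3600 4601/1200 47/12
  56137/14400 23663/6000 2129/500 4531/1200
  7801/2160 7339/1800 199/50 151/36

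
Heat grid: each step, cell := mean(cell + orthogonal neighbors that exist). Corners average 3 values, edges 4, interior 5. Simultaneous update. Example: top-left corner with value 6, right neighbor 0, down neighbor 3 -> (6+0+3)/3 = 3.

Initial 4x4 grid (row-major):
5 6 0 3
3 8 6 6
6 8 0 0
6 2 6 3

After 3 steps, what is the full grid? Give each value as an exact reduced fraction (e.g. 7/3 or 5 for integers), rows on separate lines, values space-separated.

After step 1:
  14/3 19/4 15/4 3
  11/2 31/5 4 15/4
  23/4 24/5 4 9/4
  14/3 11/2 11/4 3
After step 2:
  179/36 581/120 31/8 7/2
  1327/240 101/20 217/50 13/4
  1243/240 21/4 89/25 13/4
  191/36 1063/240 61/16 8/3
After step 3:
  11047/2160 3373/720 4967/1200 85/24
  7463/1440 30013/6000 803/200 717/200
  1531/288 14081/3000 1617/400 1909/600
  5369/1080 6767/1440 8681/2400 467/144

Answer: 11047/2160 3373/720 4967/1200 85/24
7463/1440 30013/6000 803/200 717/200
1531/288 14081/3000 1617/400 1909/600
5369/1080 6767/1440 8681/2400 467/144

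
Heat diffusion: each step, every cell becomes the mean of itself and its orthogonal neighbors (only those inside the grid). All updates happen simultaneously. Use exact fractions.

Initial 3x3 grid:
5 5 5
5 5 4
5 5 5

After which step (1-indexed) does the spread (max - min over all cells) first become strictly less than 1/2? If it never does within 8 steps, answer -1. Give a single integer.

Answer: 1

Derivation:
Step 1: max=5, min=14/3, spread=1/3
  -> spread < 1/2 first at step 1
Step 2: max=5, min=1133/240, spread=67/240
Step 3: max=993/200, min=10363/2160, spread=1807/10800
Step 4: max=26639/5400, min=4162037/864000, spread=33401/288000
Step 5: max=2656609/540000, min=37650067/7776000, spread=3025513/38880000
Step 6: max=141244051/28800000, min=15087073133/3110400000, spread=53531/995328
Step 7: max=38088883949/7776000000, min=907087074151/186624000000, spread=450953/11943936
Step 8: max=4564591389481/933120000000, min=54478296439397/11197440000000, spread=3799043/143327232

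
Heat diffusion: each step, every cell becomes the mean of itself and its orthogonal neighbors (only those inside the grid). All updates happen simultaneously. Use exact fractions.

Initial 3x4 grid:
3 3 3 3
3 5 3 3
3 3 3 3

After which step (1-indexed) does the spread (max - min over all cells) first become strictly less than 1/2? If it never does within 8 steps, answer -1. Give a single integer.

Answer: 2

Derivation:
Step 1: max=7/2, min=3, spread=1/2
Step 2: max=173/50, min=3, spread=23/50
  -> spread < 1/2 first at step 2
Step 3: max=8011/2400, min=613/200, spread=131/480
Step 4: max=71351/21600, min=11191/3600, spread=841/4320
Step 5: max=28462051/8640000, min=2253373/720000, spread=56863/345600
Step 6: max=254814341/77760000, min=20429543/6480000, spread=386393/3110400
Step 7: max=101705723131/31104000000, min=8196358813/2592000000, spread=26795339/248832000
Step 8: max=6082535714129/1866240000000, min=493646149667/155520000000, spread=254051069/2985984000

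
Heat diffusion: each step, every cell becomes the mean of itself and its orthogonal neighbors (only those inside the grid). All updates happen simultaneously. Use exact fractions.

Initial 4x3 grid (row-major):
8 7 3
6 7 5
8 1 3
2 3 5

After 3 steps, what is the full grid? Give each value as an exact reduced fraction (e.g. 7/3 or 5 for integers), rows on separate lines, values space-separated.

Answer: 4469/720 28159/4800 1253/240
7001/1200 10351/2000 5801/1200
16903/3600 8961/2000 14303/3600
9089/2160 17869/4800 7999/2160

Derivation:
After step 1:
  7 25/4 5
  29/4 26/5 9/2
  17/4 22/5 7/2
  13/3 11/4 11/3
After step 2:
  41/6 469/80 21/4
  237/40 138/25 91/20
  607/120 201/50 241/60
  34/9 303/80 119/36
After step 3:
  4469/720 28159/4800 1253/240
  7001/1200 10351/2000 5801/1200
  16903/3600 8961/2000 14303/3600
  9089/2160 17869/4800 7999/2160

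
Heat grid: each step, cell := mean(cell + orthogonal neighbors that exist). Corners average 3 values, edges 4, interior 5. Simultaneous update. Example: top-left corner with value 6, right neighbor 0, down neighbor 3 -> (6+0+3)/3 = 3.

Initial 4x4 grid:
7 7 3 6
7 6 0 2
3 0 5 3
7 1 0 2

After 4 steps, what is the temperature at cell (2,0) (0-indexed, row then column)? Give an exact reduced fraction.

Answer: 421853/108000

Derivation:
Step 1: cell (2,0) = 17/4
Step 2: cell (2,0) = 25/6
Step 3: cell (2,0) = 14123/3600
Step 4: cell (2,0) = 421853/108000
Full grid after step 4:
  111439/21600 335687/72000 864013/216000 114179/32400
  167491/36000 3347/800 308807/90000 680533/216000
  421853/108000 37501/11250 511579/180000 549997/216000
  53959/16200 316613/108000 260441/108000 150373/64800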